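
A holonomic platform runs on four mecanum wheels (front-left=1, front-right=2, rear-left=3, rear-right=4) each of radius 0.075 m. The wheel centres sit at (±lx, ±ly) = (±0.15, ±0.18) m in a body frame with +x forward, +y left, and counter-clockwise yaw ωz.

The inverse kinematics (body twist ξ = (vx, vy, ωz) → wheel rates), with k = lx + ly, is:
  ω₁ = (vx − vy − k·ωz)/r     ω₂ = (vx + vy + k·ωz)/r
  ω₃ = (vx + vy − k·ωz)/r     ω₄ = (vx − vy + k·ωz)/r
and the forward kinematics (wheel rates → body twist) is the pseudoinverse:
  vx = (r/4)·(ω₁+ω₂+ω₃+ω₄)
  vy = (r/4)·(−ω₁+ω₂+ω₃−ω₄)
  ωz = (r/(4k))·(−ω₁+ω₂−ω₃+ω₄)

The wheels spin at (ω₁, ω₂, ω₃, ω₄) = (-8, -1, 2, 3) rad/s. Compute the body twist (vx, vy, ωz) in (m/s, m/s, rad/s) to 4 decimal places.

(-0.0750, 0.1125, 0.4545)

k = lx + ly = 0.15 + 0.18 = 0.3300
ω₁+ω₂+ω₃+ω₄ = -4.0000  →  vx = (0.075/4)·-4.0000 = -0.0750
−ω₁+ω₂+ω₃−ω₄ = 6.0000  →  vy = (0.075/4)·6.0000 = 0.1125
−ω₁+ω₂−ω₃+ω₄ = 8.0000  →  ωz = (0.075/1.3200)·8.0000 = 0.4545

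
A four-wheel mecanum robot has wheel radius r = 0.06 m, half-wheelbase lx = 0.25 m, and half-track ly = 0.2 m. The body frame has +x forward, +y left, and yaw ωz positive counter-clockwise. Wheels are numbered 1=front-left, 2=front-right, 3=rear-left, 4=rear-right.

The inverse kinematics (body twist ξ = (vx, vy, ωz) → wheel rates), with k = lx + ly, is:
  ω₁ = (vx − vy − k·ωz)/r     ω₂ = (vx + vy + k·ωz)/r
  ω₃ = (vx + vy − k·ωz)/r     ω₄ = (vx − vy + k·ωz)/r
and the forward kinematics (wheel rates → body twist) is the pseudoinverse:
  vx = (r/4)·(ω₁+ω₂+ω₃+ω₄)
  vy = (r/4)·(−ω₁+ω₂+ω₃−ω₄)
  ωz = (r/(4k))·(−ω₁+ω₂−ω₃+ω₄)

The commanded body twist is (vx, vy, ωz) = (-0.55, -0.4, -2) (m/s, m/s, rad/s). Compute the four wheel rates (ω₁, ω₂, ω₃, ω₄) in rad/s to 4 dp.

k = lx + ly = 0.25 + 0.2 = 0.4500;  k·ωz = 0.4500·-2 = -0.9000
ω₁ (FL) = (vx − vy − k·ωz)/r = 0.7500/0.06 = 12.5000
ω₂ (FR) = (vx + vy + k·ωz)/r = -1.8500/0.06 = -30.8333
ω₃ (RL) = (vx + vy − k·ωz)/r = -0.0500/0.06 = -0.8333
ω₄ (RR) = (vx − vy + k·ωz)/r = -1.0500/0.06 = -17.5000

(12.5000, -30.8333, -0.8333, -17.5000)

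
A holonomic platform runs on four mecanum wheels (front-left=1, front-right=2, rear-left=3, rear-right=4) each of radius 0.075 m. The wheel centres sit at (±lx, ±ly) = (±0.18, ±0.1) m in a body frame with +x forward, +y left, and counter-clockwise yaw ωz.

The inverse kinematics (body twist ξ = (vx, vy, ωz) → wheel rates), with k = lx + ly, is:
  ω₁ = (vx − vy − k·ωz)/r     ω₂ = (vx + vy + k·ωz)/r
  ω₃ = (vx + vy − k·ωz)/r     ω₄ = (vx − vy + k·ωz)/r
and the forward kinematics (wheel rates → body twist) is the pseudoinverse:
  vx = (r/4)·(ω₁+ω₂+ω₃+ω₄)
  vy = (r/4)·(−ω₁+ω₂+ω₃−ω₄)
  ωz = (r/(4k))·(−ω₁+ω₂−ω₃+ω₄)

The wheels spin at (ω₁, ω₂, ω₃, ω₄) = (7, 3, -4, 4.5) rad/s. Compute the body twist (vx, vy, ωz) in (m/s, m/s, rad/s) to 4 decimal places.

(0.1969, -0.2344, 0.3013)

k = lx + ly = 0.18 + 0.1 = 0.2800
ω₁+ω₂+ω₃+ω₄ = 10.5000  →  vx = (0.075/4)·10.5000 = 0.1969
−ω₁+ω₂+ω₃−ω₄ = -12.5000  →  vy = (0.075/4)·-12.5000 = -0.2344
−ω₁+ω₂−ω₃+ω₄ = 4.5000  →  ωz = (0.075/1.1200)·4.5000 = 0.3013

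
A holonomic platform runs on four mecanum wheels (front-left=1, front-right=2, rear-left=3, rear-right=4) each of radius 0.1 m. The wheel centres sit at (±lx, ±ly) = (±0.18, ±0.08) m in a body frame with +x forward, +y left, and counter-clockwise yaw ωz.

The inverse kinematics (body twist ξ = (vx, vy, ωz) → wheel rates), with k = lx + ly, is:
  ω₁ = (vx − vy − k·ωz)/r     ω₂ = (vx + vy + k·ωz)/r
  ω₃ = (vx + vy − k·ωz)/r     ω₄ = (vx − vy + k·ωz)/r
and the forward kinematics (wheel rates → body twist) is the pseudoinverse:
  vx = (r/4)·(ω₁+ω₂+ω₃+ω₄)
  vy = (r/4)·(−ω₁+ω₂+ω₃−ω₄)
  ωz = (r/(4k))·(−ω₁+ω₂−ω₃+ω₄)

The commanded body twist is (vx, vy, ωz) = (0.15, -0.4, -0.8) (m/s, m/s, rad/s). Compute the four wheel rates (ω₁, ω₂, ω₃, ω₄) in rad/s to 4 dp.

k = lx + ly = 0.18 + 0.08 = 0.2600;  k·ωz = 0.2600·-0.8 = -0.2080
ω₁ (FL) = (vx − vy − k·ωz)/r = 0.7580/0.1 = 7.5800
ω₂ (FR) = (vx + vy + k·ωz)/r = -0.4580/0.1 = -4.5800
ω₃ (RL) = (vx + vy − k·ωz)/r = -0.0420/0.1 = -0.4200
ω₄ (RR) = (vx − vy + k·ωz)/r = 0.3420/0.1 = 3.4200

(7.5800, -4.5800, -0.4200, 3.4200)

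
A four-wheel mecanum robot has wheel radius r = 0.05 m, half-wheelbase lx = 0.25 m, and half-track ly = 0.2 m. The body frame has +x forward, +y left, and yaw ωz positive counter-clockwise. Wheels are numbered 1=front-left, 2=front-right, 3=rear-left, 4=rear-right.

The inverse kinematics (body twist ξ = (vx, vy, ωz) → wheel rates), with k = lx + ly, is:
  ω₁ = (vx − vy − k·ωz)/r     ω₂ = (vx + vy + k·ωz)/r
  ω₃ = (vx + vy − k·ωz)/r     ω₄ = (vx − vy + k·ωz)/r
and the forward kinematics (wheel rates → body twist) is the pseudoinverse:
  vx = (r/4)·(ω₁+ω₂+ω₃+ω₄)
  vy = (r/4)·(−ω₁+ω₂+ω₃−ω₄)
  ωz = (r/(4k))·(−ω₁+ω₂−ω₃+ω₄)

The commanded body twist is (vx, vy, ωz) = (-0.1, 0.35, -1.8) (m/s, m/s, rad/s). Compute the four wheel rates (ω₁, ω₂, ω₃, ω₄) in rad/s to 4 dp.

k = lx + ly = 0.25 + 0.2 = 0.4500;  k·ωz = 0.4500·-1.8 = -0.8100
ω₁ (FL) = (vx − vy − k·ωz)/r = 0.3600/0.05 = 7.2000
ω₂ (FR) = (vx + vy + k·ωz)/r = -0.5600/0.05 = -11.2000
ω₃ (RL) = (vx + vy − k·ωz)/r = 1.0600/0.05 = 21.2000
ω₄ (RR) = (vx − vy + k·ωz)/r = -1.2600/0.05 = -25.2000

(7.2000, -11.2000, 21.2000, -25.2000)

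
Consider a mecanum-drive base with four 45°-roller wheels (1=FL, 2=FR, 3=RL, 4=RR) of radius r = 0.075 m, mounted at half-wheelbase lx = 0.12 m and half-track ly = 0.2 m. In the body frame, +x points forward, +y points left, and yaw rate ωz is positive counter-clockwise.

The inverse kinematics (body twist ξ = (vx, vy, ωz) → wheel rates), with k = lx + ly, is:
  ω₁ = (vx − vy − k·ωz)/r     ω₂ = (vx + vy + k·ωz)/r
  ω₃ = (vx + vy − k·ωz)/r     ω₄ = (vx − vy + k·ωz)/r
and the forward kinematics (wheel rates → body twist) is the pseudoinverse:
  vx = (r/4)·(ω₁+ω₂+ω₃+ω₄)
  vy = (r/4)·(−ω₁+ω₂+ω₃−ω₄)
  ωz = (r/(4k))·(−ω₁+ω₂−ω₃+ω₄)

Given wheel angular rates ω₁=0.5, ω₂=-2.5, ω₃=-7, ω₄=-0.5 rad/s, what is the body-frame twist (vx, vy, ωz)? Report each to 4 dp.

k = lx + ly = 0.12 + 0.2 = 0.3200
ω₁+ω₂+ω₃+ω₄ = -9.5000  →  vx = (0.075/4)·-9.5000 = -0.1781
−ω₁+ω₂+ω₃−ω₄ = -9.5000  →  vy = (0.075/4)·-9.5000 = -0.1781
−ω₁+ω₂−ω₃+ω₄ = 3.5000  →  ωz = (0.075/1.2800)·3.5000 = 0.2051

(-0.1781, -0.1781, 0.2051)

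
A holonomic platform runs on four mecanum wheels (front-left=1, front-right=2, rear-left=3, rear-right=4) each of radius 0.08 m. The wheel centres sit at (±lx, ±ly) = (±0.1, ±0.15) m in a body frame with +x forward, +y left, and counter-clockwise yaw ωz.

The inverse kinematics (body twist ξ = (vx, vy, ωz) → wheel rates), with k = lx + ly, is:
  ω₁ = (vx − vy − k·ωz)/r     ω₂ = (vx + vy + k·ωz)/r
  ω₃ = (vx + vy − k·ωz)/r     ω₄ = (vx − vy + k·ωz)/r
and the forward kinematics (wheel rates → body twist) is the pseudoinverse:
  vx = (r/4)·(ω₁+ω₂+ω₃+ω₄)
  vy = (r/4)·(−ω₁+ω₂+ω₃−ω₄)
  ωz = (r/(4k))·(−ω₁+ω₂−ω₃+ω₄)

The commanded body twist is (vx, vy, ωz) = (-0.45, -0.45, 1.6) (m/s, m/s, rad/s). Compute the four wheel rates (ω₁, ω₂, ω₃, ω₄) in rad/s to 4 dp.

k = lx + ly = 0.1 + 0.15 = 0.2500;  k·ωz = 0.2500·1.6 = 0.4000
ω₁ (FL) = (vx − vy − k·ωz)/r = -0.4000/0.08 = -5.0000
ω₂ (FR) = (vx + vy + k·ωz)/r = -0.5000/0.08 = -6.2500
ω₃ (RL) = (vx + vy − k·ωz)/r = -1.3000/0.08 = -16.2500
ω₄ (RR) = (vx − vy + k·ωz)/r = 0.4000/0.08 = 5.0000

(-5.0000, -6.2500, -16.2500, 5.0000)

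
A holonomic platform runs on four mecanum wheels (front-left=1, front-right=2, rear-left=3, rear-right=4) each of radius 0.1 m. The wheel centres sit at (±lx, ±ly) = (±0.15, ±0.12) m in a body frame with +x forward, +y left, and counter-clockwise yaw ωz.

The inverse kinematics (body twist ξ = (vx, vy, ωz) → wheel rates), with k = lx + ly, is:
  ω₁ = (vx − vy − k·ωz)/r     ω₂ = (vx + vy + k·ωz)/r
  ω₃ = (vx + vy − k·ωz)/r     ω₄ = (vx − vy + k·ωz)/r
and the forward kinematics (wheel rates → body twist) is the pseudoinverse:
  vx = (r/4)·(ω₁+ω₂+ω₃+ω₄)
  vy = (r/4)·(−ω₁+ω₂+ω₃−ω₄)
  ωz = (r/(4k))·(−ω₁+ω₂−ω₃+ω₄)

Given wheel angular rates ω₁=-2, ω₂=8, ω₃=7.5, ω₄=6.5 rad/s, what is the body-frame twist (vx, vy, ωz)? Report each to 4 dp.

k = lx + ly = 0.15 + 0.12 = 0.2700
ω₁+ω₂+ω₃+ω₄ = 20.0000  →  vx = (0.1/4)·20.0000 = 0.5000
−ω₁+ω₂+ω₃−ω₄ = 11.0000  →  vy = (0.1/4)·11.0000 = 0.2750
−ω₁+ω₂−ω₃+ω₄ = 9.0000  →  ωz = (0.1/1.0800)·9.0000 = 0.8333

(0.5000, 0.2750, 0.8333)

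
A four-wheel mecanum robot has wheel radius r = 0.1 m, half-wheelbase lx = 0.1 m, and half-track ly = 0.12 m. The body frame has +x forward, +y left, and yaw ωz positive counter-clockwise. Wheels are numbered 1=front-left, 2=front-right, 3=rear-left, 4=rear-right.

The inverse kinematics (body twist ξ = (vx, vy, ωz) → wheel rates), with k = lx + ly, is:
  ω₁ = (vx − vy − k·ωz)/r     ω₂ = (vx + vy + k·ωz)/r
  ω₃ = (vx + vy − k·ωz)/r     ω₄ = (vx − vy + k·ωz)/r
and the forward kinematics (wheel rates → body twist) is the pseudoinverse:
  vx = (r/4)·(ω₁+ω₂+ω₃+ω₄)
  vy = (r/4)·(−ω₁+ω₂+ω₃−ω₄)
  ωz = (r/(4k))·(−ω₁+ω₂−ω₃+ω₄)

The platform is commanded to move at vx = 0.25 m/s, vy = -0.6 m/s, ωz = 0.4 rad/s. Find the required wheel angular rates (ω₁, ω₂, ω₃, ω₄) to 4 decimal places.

k = lx + ly = 0.1 + 0.12 = 0.2200;  k·ωz = 0.2200·0.4 = 0.0880
ω₁ (FL) = (vx − vy − k·ωz)/r = 0.7620/0.1 = 7.6200
ω₂ (FR) = (vx + vy + k·ωz)/r = -0.2620/0.1 = -2.6200
ω₃ (RL) = (vx + vy − k·ωz)/r = -0.4380/0.1 = -4.3800
ω₄ (RR) = (vx − vy + k·ωz)/r = 0.9380/0.1 = 9.3800

(7.6200, -2.6200, -4.3800, 9.3800)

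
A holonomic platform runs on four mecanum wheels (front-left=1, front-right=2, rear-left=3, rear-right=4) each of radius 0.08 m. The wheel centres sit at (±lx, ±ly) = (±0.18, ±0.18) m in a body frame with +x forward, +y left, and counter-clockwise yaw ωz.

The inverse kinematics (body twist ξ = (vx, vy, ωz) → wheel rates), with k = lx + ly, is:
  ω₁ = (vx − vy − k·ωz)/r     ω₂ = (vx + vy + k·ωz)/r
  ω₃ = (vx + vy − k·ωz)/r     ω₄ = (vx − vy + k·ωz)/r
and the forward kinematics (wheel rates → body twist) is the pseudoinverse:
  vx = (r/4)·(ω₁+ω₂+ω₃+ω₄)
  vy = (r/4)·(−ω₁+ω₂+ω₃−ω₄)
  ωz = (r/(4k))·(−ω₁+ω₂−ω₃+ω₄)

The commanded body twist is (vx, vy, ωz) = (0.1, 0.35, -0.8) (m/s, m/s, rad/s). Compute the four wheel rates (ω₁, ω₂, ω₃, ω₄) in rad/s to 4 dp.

k = lx + ly = 0.18 + 0.18 = 0.3600;  k·ωz = 0.3600·-0.8 = -0.2880
ω₁ (FL) = (vx − vy − k·ωz)/r = 0.0380/0.08 = 0.4750
ω₂ (FR) = (vx + vy + k·ωz)/r = 0.1620/0.08 = 2.0250
ω₃ (RL) = (vx + vy − k·ωz)/r = 0.7380/0.08 = 9.2250
ω₄ (RR) = (vx − vy + k·ωz)/r = -0.5380/0.08 = -6.7250

(0.4750, 2.0250, 9.2250, -6.7250)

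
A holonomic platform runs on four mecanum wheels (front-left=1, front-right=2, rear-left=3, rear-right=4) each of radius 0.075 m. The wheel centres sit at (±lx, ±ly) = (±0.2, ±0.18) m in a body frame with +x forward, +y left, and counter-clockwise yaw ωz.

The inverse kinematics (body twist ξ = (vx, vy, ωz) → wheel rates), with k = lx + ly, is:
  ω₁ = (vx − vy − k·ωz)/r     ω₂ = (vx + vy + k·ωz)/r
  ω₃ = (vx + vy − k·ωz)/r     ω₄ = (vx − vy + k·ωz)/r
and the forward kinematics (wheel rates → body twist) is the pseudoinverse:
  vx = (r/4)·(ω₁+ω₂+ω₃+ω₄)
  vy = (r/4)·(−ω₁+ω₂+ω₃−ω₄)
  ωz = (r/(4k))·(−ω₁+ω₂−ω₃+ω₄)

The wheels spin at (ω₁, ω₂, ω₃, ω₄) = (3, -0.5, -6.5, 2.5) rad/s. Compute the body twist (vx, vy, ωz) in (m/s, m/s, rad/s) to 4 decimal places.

k = lx + ly = 0.2 + 0.18 = 0.3800
ω₁+ω₂+ω₃+ω₄ = -1.5000  →  vx = (0.075/4)·-1.5000 = -0.0281
−ω₁+ω₂+ω₃−ω₄ = -12.5000  →  vy = (0.075/4)·-12.5000 = -0.2344
−ω₁+ω₂−ω₃+ω₄ = 5.5000  →  ωz = (0.075/1.5200)·5.5000 = 0.2714

(-0.0281, -0.2344, 0.2714)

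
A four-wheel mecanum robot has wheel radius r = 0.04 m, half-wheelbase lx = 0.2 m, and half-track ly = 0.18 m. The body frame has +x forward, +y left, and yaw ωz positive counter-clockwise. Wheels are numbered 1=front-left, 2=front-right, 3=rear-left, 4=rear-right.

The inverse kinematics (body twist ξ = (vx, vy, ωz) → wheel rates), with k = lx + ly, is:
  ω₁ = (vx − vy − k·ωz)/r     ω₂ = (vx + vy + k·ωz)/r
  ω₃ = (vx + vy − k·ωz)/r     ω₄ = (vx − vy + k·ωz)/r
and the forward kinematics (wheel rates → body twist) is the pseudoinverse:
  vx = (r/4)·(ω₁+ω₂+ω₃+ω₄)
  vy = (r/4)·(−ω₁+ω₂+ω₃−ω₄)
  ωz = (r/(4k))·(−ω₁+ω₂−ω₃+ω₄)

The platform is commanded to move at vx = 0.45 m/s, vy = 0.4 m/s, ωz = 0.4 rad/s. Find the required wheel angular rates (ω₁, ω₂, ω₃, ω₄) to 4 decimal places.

(-2.5500, 25.0500, 17.4500, 5.0500)

k = lx + ly = 0.2 + 0.18 = 0.3800;  k·ωz = 0.3800·0.4 = 0.1520
ω₁ (FL) = (vx − vy − k·ωz)/r = -0.1020/0.04 = -2.5500
ω₂ (FR) = (vx + vy + k·ωz)/r = 1.0020/0.04 = 25.0500
ω₃ (RL) = (vx + vy − k·ωz)/r = 0.6980/0.04 = 17.4500
ω₄ (RR) = (vx − vy + k·ωz)/r = 0.2020/0.04 = 5.0500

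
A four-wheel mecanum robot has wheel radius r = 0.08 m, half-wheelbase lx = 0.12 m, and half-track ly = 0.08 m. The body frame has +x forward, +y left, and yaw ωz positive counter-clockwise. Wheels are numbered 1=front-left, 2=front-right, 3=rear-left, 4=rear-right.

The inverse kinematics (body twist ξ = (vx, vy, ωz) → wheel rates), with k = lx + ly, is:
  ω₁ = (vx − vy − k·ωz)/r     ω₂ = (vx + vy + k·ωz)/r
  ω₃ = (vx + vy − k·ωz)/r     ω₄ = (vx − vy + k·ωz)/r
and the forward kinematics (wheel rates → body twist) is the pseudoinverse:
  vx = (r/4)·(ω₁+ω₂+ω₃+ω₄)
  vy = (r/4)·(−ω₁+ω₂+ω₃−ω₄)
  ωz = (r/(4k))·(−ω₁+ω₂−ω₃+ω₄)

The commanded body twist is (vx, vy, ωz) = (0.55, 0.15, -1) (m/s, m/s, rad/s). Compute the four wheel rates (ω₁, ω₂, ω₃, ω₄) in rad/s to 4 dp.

k = lx + ly = 0.12 + 0.08 = 0.2000;  k·ωz = 0.2000·-1 = -0.2000
ω₁ (FL) = (vx − vy − k·ωz)/r = 0.6000/0.08 = 7.5000
ω₂ (FR) = (vx + vy + k·ωz)/r = 0.5000/0.08 = 6.2500
ω₃ (RL) = (vx + vy − k·ωz)/r = 0.9000/0.08 = 11.2500
ω₄ (RR) = (vx − vy + k·ωz)/r = 0.2000/0.08 = 2.5000

(7.5000, 6.2500, 11.2500, 2.5000)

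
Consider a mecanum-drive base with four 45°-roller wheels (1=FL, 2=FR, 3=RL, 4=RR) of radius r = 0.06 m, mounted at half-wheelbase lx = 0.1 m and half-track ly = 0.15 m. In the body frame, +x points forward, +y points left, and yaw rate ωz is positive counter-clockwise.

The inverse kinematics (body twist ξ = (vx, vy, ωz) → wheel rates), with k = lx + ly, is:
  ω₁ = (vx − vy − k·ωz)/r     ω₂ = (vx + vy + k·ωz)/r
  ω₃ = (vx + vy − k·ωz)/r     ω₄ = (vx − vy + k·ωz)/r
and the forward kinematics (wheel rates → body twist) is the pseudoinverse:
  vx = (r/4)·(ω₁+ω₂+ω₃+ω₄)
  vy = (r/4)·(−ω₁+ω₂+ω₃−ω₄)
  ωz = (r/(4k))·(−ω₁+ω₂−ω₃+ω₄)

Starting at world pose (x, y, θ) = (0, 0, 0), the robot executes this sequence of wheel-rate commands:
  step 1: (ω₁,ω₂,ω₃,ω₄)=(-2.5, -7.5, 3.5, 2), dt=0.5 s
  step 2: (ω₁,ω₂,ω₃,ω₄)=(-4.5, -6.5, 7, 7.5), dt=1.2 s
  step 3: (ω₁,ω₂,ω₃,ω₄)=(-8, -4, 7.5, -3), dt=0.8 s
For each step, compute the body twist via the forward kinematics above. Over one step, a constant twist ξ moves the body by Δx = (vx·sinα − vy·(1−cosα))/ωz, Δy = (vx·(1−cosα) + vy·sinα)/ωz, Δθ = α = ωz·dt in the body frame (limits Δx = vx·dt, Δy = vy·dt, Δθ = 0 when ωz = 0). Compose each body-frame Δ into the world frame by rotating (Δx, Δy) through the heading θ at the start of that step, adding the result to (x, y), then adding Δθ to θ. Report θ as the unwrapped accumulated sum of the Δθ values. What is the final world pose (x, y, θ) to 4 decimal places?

(0.0103, 0.1132, -0.6150)

step 1: ξ=(vx,vy,ωz)=(-0.0675, -0.0525, -0.3900), dt=0.5 → body Δ=(-0.0361, -0.0228, -0.1950) → world pose (-0.0361, -0.0228, -0.1950)
step 2: ξ=(vx,vy,ωz)=(0.0525, -0.0375, -0.0900), dt=1.2 → body Δ=(0.0604, -0.0483, -0.1080) → world pose (0.0139, -0.0819, -0.3030)
step 3: ξ=(vx,vy,ωz)=(-0.1125, 0.2175, -0.3900), dt=0.8 → body Δ=(-0.0616, 0.1851, -0.3120) → world pose (0.0103, 0.1132, -0.6150)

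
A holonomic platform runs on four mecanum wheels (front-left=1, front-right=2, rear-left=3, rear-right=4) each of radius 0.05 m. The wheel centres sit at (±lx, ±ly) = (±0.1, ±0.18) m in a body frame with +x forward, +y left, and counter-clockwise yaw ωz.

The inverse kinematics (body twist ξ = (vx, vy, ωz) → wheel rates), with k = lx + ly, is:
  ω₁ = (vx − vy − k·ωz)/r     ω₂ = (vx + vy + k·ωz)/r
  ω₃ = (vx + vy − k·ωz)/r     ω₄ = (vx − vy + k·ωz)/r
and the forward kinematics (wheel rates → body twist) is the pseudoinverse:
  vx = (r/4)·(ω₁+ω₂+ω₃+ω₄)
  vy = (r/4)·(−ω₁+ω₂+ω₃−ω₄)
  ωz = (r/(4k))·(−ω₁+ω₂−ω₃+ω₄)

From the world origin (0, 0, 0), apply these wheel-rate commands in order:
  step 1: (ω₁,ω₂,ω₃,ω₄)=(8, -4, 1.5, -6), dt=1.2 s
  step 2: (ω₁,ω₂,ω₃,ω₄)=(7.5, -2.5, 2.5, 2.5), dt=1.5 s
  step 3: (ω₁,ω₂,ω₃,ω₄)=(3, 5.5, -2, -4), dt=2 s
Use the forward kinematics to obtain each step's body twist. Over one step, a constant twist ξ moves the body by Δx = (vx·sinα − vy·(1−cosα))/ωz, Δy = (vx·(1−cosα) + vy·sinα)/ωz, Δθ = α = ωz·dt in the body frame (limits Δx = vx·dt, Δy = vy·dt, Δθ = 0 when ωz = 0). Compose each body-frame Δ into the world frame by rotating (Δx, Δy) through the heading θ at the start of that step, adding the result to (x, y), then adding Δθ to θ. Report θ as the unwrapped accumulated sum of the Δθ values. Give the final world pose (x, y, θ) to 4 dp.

step 1: ξ=(vx,vy,ωz)=(-0.0063, -0.0562, -0.8705), dt=1.2 → body Δ=(-0.0384, -0.0523, -1.0446) → world pose (-0.0384, -0.0523, -1.0446)
step 2: ξ=(vx,vy,ωz)=(0.1250, -0.1250, -0.4464), dt=1.5 → body Δ=(0.1133, -0.2343, -0.6696) → world pose (-0.1840, -0.2680, -1.7143)
step 3: ξ=(vx,vy,ωz)=(0.0313, 0.0563, 0.0223), dt=2.0 → body Δ=(0.0600, 0.1139, 0.0446) → world pose (-0.0799, -0.3436, -1.6696)

(-0.0799, -0.3436, -1.6696)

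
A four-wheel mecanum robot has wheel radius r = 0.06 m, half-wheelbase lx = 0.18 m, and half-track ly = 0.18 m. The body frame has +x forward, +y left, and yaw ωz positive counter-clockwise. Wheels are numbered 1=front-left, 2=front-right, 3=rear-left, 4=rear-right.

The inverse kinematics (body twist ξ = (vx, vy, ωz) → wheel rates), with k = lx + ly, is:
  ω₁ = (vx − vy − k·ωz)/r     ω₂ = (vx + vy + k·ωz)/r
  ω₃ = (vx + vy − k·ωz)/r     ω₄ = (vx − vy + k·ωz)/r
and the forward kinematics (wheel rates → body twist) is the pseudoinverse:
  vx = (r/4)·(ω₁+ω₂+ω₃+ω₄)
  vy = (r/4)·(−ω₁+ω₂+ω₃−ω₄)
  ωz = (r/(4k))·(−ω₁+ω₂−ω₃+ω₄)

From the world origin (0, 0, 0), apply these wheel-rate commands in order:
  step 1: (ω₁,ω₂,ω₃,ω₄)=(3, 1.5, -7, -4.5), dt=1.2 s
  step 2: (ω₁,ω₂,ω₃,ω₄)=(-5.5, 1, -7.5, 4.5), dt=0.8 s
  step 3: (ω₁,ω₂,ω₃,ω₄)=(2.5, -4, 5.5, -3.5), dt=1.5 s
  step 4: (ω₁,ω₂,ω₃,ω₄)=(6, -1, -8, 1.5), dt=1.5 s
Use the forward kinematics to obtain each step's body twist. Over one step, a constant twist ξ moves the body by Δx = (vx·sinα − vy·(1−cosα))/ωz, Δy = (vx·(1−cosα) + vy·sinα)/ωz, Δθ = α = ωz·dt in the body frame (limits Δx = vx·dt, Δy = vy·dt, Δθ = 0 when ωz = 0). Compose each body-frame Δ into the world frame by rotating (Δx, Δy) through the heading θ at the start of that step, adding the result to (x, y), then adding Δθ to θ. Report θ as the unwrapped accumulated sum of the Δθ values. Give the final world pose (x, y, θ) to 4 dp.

step 1: ξ=(vx,vy,ωz)=(-0.1050, -0.0600, 0.0417), dt=1.2 → body Δ=(-0.1241, -0.0751, 0.0500) → world pose (-0.1241, -0.0751, 0.0500)
step 2: ξ=(vx,vy,ωz)=(-0.1125, -0.0825, 0.7708), dt=0.8 → body Δ=(-0.0647, -0.0888, 0.6167) → world pose (-0.1843, -0.1670, 0.6667)
step 3: ξ=(vx,vy,ωz)=(0.0075, 0.0375, -0.6458), dt=1.5 → body Δ=(0.0348, 0.0428, -0.9687) → world pose (-0.1835, -0.1119, -0.3021)
step 4: ξ=(vx,vy,ωz)=(-0.0225, -0.2475, 0.1042), dt=1.5 → body Δ=(-0.0047, -0.3724, 0.1562) → world pose (-0.2987, -0.4660, -0.1458)

(-0.2987, -0.4660, -0.1458)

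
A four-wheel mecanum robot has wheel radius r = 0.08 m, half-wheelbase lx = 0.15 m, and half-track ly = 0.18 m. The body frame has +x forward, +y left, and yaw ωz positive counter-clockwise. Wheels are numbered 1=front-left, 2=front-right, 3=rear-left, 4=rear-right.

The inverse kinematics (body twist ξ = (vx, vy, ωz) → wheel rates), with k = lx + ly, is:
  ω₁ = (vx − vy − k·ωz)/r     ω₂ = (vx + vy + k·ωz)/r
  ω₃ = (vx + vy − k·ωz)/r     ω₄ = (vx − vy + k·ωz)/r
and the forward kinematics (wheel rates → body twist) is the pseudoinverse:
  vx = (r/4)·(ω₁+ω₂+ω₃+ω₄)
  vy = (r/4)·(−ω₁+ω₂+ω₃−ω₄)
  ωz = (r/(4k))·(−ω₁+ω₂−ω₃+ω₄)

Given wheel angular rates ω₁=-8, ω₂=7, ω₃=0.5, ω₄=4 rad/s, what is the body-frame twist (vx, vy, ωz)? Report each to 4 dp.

(0.0700, 0.2300, 1.1212)

k = lx + ly = 0.15 + 0.18 = 0.3300
ω₁+ω₂+ω₃+ω₄ = 3.5000  →  vx = (0.08/4)·3.5000 = 0.0700
−ω₁+ω₂+ω₃−ω₄ = 11.5000  →  vy = (0.08/4)·11.5000 = 0.2300
−ω₁+ω₂−ω₃+ω₄ = 18.5000  →  ωz = (0.08/1.3200)·18.5000 = 1.1212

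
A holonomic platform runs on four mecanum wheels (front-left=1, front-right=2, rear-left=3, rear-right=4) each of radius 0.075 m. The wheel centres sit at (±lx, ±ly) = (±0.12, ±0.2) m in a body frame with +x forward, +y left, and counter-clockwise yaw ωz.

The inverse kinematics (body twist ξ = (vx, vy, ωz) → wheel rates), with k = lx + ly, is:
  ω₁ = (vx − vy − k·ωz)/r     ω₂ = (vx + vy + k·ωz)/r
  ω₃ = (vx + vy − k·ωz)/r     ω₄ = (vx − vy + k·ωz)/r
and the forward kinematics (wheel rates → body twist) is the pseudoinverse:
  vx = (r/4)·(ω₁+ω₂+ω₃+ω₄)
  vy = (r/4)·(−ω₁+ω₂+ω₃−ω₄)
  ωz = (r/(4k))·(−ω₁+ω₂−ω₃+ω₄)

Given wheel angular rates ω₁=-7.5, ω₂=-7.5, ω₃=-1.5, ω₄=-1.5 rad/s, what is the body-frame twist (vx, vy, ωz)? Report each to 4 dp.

(-0.3375, 0.0000, 0.0000)

k = lx + ly = 0.12 + 0.2 = 0.3200
ω₁+ω₂+ω₃+ω₄ = -18.0000  →  vx = (0.075/4)·-18.0000 = -0.3375
−ω₁+ω₂+ω₃−ω₄ = 0.0000  →  vy = (0.075/4)·0.0000 = 0.0000
−ω₁+ω₂−ω₃+ω₄ = 0.0000  →  ωz = (0.075/1.2800)·0.0000 = 0.0000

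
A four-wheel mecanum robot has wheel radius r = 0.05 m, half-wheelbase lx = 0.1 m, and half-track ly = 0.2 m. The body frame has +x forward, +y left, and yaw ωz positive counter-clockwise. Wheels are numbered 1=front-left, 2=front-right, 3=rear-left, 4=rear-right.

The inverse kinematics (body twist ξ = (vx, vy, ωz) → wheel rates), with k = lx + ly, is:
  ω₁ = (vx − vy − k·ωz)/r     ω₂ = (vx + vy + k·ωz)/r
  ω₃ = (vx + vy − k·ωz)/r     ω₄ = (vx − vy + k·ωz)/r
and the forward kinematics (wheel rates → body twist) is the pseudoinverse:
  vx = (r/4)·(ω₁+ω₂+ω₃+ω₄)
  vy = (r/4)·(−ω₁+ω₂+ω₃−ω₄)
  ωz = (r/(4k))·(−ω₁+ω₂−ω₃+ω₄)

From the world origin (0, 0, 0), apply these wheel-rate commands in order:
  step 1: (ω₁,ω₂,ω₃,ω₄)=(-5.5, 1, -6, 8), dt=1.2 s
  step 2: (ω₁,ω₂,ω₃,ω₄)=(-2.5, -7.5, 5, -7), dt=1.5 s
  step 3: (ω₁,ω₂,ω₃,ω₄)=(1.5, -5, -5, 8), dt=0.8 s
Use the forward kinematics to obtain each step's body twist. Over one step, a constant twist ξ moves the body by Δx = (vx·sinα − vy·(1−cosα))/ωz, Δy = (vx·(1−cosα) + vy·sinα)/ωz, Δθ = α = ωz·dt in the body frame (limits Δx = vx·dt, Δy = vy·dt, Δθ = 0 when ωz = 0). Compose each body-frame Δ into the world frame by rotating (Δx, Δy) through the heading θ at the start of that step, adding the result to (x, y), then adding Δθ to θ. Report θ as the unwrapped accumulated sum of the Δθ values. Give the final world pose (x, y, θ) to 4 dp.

step 1: ξ=(vx,vy,ωz)=(-0.0313, -0.0938, 0.8542), dt=1.2 → body Δ=(0.0215, -0.1114, 1.0250) → world pose (0.0215, -0.1114, 1.0250)
step 2: ξ=(vx,vy,ωz)=(-0.1500, 0.0875, -0.7083), dt=1.5 → body Δ=(-0.1216, 0.2166, -1.0625) → world pose (-0.2267, -0.1029, -0.0375)
step 3: ξ=(vx,vy,ωz)=(-0.0062, -0.2438, 0.2708), dt=0.8 → body Δ=(0.0161, -0.1940, 0.2167) → world pose (-0.2179, -0.2974, 0.1792)

(-0.2179, -0.2974, 0.1792)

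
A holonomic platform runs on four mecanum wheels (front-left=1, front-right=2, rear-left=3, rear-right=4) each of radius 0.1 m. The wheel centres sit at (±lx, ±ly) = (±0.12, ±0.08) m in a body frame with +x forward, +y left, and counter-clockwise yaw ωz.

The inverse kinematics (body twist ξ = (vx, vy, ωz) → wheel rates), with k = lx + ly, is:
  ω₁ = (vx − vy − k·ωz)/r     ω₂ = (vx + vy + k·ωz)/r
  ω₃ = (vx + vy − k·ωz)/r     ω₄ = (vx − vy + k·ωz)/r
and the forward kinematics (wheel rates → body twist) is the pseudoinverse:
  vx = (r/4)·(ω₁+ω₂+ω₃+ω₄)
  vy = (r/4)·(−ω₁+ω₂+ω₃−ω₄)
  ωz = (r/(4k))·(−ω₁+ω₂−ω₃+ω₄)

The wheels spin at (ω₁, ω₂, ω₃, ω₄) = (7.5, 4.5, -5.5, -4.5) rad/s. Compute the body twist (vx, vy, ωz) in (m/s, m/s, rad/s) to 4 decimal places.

(0.0500, -0.1000, -0.2500)

k = lx + ly = 0.12 + 0.08 = 0.2000
ω₁+ω₂+ω₃+ω₄ = 2.0000  →  vx = (0.1/4)·2.0000 = 0.0500
−ω₁+ω₂+ω₃−ω₄ = -4.0000  →  vy = (0.1/4)·-4.0000 = -0.1000
−ω₁+ω₂−ω₃+ω₄ = -2.0000  →  ωz = (0.1/0.8000)·-2.0000 = -0.2500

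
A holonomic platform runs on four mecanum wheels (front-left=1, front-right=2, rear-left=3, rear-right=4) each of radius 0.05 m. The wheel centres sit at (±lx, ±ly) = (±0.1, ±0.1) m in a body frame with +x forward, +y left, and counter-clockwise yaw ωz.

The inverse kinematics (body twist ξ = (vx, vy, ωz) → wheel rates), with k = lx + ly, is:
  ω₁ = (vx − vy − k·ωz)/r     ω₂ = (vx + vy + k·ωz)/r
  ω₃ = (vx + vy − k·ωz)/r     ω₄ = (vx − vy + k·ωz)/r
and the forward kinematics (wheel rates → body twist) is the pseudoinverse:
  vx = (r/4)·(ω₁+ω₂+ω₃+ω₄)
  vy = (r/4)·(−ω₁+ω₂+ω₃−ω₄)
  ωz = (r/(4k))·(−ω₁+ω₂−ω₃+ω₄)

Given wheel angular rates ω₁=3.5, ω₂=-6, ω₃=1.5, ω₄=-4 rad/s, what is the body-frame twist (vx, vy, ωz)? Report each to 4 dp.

k = lx + ly = 0.1 + 0.1 = 0.2000
ω₁+ω₂+ω₃+ω₄ = -5.0000  →  vx = (0.05/4)·-5.0000 = -0.0625
−ω₁+ω₂+ω₃−ω₄ = -4.0000  →  vy = (0.05/4)·-4.0000 = -0.0500
−ω₁+ω₂−ω₃+ω₄ = -15.0000  →  ωz = (0.05/0.8000)·-15.0000 = -0.9375

(-0.0625, -0.0500, -0.9375)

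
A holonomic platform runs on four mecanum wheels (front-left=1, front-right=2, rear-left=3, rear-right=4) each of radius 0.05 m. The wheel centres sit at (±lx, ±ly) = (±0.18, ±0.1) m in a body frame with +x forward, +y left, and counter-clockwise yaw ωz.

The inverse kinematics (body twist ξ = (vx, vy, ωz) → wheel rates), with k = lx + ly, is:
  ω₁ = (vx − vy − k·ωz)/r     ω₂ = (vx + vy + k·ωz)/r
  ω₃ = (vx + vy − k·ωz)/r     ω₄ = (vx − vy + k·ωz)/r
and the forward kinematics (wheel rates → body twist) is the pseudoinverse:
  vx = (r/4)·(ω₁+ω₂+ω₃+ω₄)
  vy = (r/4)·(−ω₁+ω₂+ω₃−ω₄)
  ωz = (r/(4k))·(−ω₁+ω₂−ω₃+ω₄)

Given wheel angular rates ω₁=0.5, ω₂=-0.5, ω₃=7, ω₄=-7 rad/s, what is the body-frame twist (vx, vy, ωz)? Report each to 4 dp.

k = lx + ly = 0.18 + 0.1 = 0.2800
ω₁+ω₂+ω₃+ω₄ = 0.0000  →  vx = (0.05/4)·0.0000 = 0.0000
−ω₁+ω₂+ω₃−ω₄ = 13.0000  →  vy = (0.05/4)·13.0000 = 0.1625
−ω₁+ω₂−ω₃+ω₄ = -15.0000  →  ωz = (0.05/1.1200)·-15.0000 = -0.6696

(0.0000, 0.1625, -0.6696)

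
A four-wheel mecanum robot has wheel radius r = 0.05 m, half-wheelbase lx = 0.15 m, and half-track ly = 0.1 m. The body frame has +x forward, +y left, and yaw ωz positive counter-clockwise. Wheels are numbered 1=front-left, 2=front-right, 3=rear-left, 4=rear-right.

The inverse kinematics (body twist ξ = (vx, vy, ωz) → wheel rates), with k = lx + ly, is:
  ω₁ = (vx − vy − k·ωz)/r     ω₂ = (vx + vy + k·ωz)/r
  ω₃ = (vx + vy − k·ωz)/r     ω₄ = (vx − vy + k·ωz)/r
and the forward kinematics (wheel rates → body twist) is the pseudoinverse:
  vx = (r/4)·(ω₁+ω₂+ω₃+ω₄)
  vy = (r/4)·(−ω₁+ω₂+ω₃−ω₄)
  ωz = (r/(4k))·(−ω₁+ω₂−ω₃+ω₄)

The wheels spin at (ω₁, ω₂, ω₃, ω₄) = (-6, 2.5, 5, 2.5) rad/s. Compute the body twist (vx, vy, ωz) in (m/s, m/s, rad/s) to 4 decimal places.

(0.0500, 0.1375, 0.3000)

k = lx + ly = 0.15 + 0.1 = 0.2500
ω₁+ω₂+ω₃+ω₄ = 4.0000  →  vx = (0.05/4)·4.0000 = 0.0500
−ω₁+ω₂+ω₃−ω₄ = 11.0000  →  vy = (0.05/4)·11.0000 = 0.1375
−ω₁+ω₂−ω₃+ω₄ = 6.0000  →  ωz = (0.05/1.0000)·6.0000 = 0.3000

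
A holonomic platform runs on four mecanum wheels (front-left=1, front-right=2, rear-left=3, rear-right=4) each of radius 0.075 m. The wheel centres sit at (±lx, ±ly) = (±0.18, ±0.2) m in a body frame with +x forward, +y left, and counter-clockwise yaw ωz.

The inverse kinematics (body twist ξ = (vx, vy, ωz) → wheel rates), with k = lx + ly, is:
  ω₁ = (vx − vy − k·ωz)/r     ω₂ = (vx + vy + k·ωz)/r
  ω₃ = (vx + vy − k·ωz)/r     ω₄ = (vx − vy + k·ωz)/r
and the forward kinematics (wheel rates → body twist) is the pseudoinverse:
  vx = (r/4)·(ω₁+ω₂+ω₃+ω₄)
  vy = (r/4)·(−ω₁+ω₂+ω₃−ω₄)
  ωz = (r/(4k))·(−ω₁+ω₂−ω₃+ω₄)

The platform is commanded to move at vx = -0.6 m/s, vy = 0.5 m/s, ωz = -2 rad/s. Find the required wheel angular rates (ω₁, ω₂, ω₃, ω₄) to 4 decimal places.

(-4.5333, -11.4667, 8.8000, -24.8000)

k = lx + ly = 0.18 + 0.2 = 0.3800;  k·ωz = 0.3800·-2 = -0.7600
ω₁ (FL) = (vx − vy − k·ωz)/r = -0.3400/0.075 = -4.5333
ω₂ (FR) = (vx + vy + k·ωz)/r = -0.8600/0.075 = -11.4667
ω₃ (RL) = (vx + vy − k·ωz)/r = 0.6600/0.075 = 8.8000
ω₄ (RR) = (vx − vy + k·ωz)/r = -1.8600/0.075 = -24.8000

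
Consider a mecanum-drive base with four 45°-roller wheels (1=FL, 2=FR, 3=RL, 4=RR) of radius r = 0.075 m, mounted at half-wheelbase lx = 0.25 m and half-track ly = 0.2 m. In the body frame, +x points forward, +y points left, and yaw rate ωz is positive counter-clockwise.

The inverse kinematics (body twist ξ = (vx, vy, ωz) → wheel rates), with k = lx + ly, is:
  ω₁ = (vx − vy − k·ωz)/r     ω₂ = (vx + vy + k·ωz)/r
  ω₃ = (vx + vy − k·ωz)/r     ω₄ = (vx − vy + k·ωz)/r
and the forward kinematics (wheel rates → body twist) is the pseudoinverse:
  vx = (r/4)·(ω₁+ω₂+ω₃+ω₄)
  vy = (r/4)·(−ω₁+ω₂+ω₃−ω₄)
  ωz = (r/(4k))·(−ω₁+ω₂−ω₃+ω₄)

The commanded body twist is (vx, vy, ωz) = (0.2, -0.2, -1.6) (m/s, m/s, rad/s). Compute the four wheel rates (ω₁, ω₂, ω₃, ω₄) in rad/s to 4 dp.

(14.9333, -9.6000, 9.6000, -4.2667)

k = lx + ly = 0.25 + 0.2 = 0.4500;  k·ωz = 0.4500·-1.6 = -0.7200
ω₁ (FL) = (vx − vy − k·ωz)/r = 1.1200/0.075 = 14.9333
ω₂ (FR) = (vx + vy + k·ωz)/r = -0.7200/0.075 = -9.6000
ω₃ (RL) = (vx + vy − k·ωz)/r = 0.7200/0.075 = 9.6000
ω₄ (RR) = (vx − vy + k·ωz)/r = -0.3200/0.075 = -4.2667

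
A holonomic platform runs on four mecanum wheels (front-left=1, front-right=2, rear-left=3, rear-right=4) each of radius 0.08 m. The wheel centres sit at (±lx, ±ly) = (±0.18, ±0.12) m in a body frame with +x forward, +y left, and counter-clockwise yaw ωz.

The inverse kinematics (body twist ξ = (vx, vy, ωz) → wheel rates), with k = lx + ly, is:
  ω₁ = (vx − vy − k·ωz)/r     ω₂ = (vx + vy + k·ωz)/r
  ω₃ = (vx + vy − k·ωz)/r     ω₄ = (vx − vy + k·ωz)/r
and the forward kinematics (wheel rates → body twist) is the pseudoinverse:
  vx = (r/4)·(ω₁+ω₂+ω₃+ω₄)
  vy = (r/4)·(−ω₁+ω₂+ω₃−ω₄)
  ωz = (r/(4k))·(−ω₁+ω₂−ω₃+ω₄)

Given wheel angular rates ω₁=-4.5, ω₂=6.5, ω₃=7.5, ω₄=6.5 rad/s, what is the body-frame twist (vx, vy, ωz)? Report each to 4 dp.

(0.3200, 0.2400, 0.6667)

k = lx + ly = 0.18 + 0.12 = 0.3000
ω₁+ω₂+ω₃+ω₄ = 16.0000  →  vx = (0.08/4)·16.0000 = 0.3200
−ω₁+ω₂+ω₃−ω₄ = 12.0000  →  vy = (0.08/4)·12.0000 = 0.2400
−ω₁+ω₂−ω₃+ω₄ = 10.0000  →  ωz = (0.08/1.2000)·10.0000 = 0.6667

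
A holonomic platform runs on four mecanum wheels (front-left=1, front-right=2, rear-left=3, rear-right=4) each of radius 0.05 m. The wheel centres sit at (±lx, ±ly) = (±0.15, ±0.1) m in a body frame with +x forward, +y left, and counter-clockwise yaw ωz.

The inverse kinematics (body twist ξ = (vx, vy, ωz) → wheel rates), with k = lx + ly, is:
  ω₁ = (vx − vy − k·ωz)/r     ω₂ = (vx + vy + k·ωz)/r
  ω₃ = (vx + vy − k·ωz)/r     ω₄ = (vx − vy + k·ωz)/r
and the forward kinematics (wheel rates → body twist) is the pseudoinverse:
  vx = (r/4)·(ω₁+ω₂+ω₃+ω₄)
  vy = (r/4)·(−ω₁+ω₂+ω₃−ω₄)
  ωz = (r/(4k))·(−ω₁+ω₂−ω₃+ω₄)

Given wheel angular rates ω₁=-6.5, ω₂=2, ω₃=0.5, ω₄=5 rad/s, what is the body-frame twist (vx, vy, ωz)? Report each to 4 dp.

(0.0125, 0.0500, 0.6500)

k = lx + ly = 0.15 + 0.1 = 0.2500
ω₁+ω₂+ω₃+ω₄ = 1.0000  →  vx = (0.05/4)·1.0000 = 0.0125
−ω₁+ω₂+ω₃−ω₄ = 4.0000  →  vy = (0.05/4)·4.0000 = 0.0500
−ω₁+ω₂−ω₃+ω₄ = 13.0000  →  ωz = (0.05/1.0000)·13.0000 = 0.6500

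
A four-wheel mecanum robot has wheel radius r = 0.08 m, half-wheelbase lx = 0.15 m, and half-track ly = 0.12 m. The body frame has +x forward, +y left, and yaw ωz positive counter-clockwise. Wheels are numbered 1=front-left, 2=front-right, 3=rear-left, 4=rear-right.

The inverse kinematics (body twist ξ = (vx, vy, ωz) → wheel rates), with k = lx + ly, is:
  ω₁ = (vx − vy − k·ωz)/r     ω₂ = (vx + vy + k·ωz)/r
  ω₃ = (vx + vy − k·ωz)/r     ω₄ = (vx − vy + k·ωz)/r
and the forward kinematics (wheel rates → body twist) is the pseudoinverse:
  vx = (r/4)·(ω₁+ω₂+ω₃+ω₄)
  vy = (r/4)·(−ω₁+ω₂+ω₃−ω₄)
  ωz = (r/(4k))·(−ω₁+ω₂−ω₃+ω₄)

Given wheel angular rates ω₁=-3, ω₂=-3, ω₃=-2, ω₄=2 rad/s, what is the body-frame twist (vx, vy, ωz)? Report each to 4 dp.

(-0.1200, -0.0800, 0.2963)

k = lx + ly = 0.15 + 0.12 = 0.2700
ω₁+ω₂+ω₃+ω₄ = -6.0000  →  vx = (0.08/4)·-6.0000 = -0.1200
−ω₁+ω₂+ω₃−ω₄ = -4.0000  →  vy = (0.08/4)·-4.0000 = -0.0800
−ω₁+ω₂−ω₃+ω₄ = 4.0000  →  ωz = (0.08/1.0800)·4.0000 = 0.2963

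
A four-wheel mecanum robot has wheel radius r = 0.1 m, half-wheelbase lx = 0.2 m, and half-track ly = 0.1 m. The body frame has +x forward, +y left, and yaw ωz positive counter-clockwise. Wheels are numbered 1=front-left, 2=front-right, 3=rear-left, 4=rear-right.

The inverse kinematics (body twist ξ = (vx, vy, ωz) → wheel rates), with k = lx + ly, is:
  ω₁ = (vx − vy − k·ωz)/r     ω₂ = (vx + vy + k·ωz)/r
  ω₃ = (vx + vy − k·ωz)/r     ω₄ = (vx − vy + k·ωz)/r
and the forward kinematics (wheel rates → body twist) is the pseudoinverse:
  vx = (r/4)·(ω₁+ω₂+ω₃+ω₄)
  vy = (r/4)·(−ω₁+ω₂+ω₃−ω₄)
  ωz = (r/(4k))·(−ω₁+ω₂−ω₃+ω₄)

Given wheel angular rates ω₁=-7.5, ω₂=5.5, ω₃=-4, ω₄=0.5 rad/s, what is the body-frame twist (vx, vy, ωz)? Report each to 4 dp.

k = lx + ly = 0.2 + 0.1 = 0.3000
ω₁+ω₂+ω₃+ω₄ = -5.5000  →  vx = (0.1/4)·-5.5000 = -0.1375
−ω₁+ω₂+ω₃−ω₄ = 8.5000  →  vy = (0.1/4)·8.5000 = 0.2125
−ω₁+ω₂−ω₃+ω₄ = 17.5000  →  ωz = (0.1/1.2000)·17.5000 = 1.4583

(-0.1375, 0.2125, 1.4583)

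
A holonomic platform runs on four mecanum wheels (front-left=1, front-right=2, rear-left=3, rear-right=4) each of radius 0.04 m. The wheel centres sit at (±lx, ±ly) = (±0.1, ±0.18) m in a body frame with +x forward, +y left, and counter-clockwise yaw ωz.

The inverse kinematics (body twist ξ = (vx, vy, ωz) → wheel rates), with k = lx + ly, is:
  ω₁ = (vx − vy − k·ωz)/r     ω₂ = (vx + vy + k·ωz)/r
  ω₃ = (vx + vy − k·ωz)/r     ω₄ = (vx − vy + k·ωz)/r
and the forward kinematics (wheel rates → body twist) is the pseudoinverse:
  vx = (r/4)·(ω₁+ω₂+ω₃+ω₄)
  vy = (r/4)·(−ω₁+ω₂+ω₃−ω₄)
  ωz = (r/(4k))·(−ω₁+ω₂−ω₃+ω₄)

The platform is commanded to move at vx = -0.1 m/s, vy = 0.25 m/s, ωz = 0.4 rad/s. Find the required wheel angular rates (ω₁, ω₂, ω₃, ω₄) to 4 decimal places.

(-11.5500, 6.5500, 0.9500, -5.9500)

k = lx + ly = 0.1 + 0.18 = 0.2800;  k·ωz = 0.2800·0.4 = 0.1120
ω₁ (FL) = (vx − vy − k·ωz)/r = -0.4620/0.04 = -11.5500
ω₂ (FR) = (vx + vy + k·ωz)/r = 0.2620/0.04 = 6.5500
ω₃ (RL) = (vx + vy − k·ωz)/r = 0.0380/0.04 = 0.9500
ω₄ (RR) = (vx − vy + k·ωz)/r = -0.2380/0.04 = -5.9500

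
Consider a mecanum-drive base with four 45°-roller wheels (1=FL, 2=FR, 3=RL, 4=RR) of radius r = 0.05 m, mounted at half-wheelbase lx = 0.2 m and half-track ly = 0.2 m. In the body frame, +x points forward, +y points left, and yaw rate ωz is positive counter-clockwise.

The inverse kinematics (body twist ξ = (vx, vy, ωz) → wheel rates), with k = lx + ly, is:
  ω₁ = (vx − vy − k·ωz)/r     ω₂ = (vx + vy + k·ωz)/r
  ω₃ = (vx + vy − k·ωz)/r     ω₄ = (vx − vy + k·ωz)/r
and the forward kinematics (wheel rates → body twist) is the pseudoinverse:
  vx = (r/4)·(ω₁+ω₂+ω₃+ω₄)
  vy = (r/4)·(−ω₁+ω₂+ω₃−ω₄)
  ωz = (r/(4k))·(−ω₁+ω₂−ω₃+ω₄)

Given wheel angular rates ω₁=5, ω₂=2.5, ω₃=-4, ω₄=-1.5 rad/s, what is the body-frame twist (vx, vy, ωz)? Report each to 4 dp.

(0.0250, -0.0625, 0.0000)

k = lx + ly = 0.2 + 0.2 = 0.4000
ω₁+ω₂+ω₃+ω₄ = 2.0000  →  vx = (0.05/4)·2.0000 = 0.0250
−ω₁+ω₂+ω₃−ω₄ = -5.0000  →  vy = (0.05/4)·-5.0000 = -0.0625
−ω₁+ω₂−ω₃+ω₄ = 0.0000  →  ωz = (0.05/1.6000)·0.0000 = 0.0000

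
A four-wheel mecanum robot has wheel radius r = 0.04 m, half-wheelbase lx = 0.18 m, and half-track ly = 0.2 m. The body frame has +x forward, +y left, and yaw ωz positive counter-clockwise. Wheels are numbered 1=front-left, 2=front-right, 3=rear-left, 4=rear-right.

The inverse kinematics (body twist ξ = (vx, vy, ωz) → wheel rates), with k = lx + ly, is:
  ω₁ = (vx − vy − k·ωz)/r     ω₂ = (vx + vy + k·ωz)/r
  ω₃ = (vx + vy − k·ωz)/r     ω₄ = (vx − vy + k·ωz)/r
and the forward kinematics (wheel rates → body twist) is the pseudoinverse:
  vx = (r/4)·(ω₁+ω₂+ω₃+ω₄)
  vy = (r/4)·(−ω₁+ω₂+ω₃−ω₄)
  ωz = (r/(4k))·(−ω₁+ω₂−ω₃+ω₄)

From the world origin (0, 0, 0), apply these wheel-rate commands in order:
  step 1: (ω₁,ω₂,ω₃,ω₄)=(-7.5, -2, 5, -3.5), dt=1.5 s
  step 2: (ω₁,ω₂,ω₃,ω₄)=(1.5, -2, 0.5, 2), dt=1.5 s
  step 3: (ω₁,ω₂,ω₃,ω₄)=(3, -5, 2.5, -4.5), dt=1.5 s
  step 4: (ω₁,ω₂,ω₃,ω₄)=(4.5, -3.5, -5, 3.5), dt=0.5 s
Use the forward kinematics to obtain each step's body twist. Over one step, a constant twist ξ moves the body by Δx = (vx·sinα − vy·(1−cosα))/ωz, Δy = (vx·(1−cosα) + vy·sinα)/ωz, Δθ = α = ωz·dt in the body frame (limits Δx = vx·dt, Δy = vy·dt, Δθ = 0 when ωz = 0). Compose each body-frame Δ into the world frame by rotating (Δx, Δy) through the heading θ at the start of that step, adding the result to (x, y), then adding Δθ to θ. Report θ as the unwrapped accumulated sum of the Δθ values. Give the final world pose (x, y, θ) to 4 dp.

(-0.2087, 0.0963, -0.7829)

step 1: ξ=(vx,vy,ωz)=(-0.0800, 0.1400, -0.0789), dt=1.5 → body Δ=(-0.1073, 0.2166, -0.1184) → world pose (-0.1073, 0.2166, -0.1184)
step 2: ξ=(vx,vy,ωz)=(0.0200, -0.0500, -0.0526), dt=1.5 → body Δ=(0.0270, -0.0761, -0.0789) → world pose (-0.0895, 0.1378, -0.1974)
step 3: ξ=(vx,vy,ωz)=(-0.0400, -0.0100, -0.3947), dt=1.5 → body Δ=(-0.0609, 0.0031, -0.5921) → world pose (-0.1485, 0.1528, -0.7895)
step 4: ξ=(vx,vy,ωz)=(-0.0050, -0.1650, 0.0132), dt=0.5 → body Δ=(-0.0022, -0.0825, 0.0066) → world pose (-0.2087, 0.0963, -0.7829)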